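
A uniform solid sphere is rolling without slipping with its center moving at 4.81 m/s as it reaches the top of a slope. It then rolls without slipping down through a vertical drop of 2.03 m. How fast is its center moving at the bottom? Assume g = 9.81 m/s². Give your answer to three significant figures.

For this body I = (2/5)MR², i.e. k = I/(MR²) = 0.4.
Rolling without slipping gives ω = v/R, so the total kinetic energy is ½Mv² + ½Iω² = ½(1+k)Mv² = (7/10)Mv².
Energy conservation: (7/10)Mv₀² + Mgh = (7/10)Mv², so v² = v₀² + 2gh/(1+k).
v = √(4.81² + 2×9.81×2.03/1.4) = √51.59 ≈ 7.18 m/s.

v ≈ 7.18 m/s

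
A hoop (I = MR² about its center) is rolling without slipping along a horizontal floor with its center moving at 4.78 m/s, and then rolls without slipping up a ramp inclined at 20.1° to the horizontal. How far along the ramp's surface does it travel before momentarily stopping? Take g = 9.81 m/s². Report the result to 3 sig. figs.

Here I = MR², so the shape factor k = I/(MR²) = 1.
Rolling without slipping gives ω = v/R, so the total kinetic energy is ½Mv² + ½Iω² = ½(1+k)Mv² = Mv².
Setting this equal to Mgh gives the vertical rise h = (1+k)v₀²/(2g) = 2×4.78²/(2×9.81) = 2.329 m.
Along the incline, d = h/sinθ = 2.329/sin20.1° ≈ 6.78 m.

d ≈ 6.78 m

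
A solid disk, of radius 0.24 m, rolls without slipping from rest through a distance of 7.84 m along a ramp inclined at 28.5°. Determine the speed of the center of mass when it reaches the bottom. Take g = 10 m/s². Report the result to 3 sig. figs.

Here I = (1/2)MR², so the shape factor k = I/(MR²) = 0.5.
The rolling condition ω = v/R makes the rotational term ½I(v/R)² = ½kMv², so KE_total = ½(1+k)Mv² = (3/4)Mv².
The vertical drop is h = L sinθ = 7.84 × sin28.5° = 3.741 m.
Energy conservation: Mgh = (3/4)Mv², so v = √(2gh/(1+k)) = √(2 × 10 × 3.741 / 1.5) ≈ 7.06 m/s.

v ≈ 7.06 m/s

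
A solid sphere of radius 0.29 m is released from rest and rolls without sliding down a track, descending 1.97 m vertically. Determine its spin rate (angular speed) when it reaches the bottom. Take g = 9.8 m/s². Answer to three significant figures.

ω ≈ 18.1 rad/s

With I = (2/5)MR², the ratio k = I/(MR²) is 0.4.
The rolling condition ω = v/R makes the rotational term ½I(v/R)² = ½kMv², so KE_total = ½(1+k)Mv² = (7/10)Mv².
Energy conservation Mgh = ½(1+k)Mv² gives v = √(2gh/(1+k)) = √(2 × 9.8 × 1.97 / 1.4) = 5.252 m/s.
The angular speed follows from ω = v/R = 5.252/0.29 ≈ 18.1 rad/s.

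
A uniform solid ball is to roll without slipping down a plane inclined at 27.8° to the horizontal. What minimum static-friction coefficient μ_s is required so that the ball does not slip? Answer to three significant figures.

μ_min ≈ 0.151

With I = (2/5)MR², the ratio k = I/(MR²) is 0.4.
Newton's second law down the slope: Mg sinθ − f = Ma. The torque equation fR = Iα (with α = a/R) gives f = kMa.
These give a = g sinθ/(1+k) and the required friction f = kMg sinθ/(1+k).
The normal force is N = Mg cosθ, so μ_min = f/N = k tanθ/(1+k).
μ_min = 0.4 × tan27.8° / 1.4 ≈ 0.151.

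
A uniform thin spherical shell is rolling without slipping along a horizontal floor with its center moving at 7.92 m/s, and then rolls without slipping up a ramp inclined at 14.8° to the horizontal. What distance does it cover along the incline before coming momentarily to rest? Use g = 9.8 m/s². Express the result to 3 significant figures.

For this body I = (2/3)MR², i.e. k = I/(MR²) = 2/3.
Since it rolls without slipping, ω = v/R and KE = ½Mv² + ½Iω² = ½(1+k)Mv² = (5/6)Mv².
Setting this equal to Mgh gives the vertical rise h = (1+k)v₀²/(2g) = 1.667×7.92²/(2×9.8) = 5.334 m.
Along the incline, d = h/sinθ = 5.334/sin14.8° ≈ 20.9 m.

d ≈ 20.9 m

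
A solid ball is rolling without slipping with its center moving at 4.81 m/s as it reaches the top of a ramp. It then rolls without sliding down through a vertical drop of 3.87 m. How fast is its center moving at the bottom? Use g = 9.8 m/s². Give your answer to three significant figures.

v ≈ 8.79 m/s

With I = (2/5)MR², the ratio k = I/(MR²) is 0.4.
The rolling condition ω = v/R makes the rotational term ½I(v/R)² = ½kMv², so KE_total = ½(1+k)Mv² = (7/10)Mv².
Conserving energy between top and bottom: (7/10)Mv² = (7/10)Mv₀² + Mgh, hence v² = v₀² + 2gh/(1+k).
v = √(4.81² + 2×9.8×3.87/1.4) = √77.32 ≈ 8.79 m/s.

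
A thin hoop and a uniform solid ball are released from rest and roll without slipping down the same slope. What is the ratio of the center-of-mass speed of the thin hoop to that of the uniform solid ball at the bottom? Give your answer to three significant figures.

v_ratio ≈ 0.837

Each satisfies Mgh = ½(1+k)Mv² with k = I/(MR²), so v ∝ 1/√(1+k).
For the thin hoop k = 1; for the uniform solid ball k = 0.4.
v₁/v₂ = √((1+k₂)/(1+k₁)) = √(1.4/2) ≈ 0.837.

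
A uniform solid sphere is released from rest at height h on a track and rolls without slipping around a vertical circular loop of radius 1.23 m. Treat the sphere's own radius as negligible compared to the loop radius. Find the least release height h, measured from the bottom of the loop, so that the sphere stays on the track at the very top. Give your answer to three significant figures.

h_min ≈ 3.32 m

Here I = (2/5)MR², so the shape factor k = I/(MR²) = 0.4.
At the top of the loop, the minimum-contact condition is Mg = Mv_top²/r, so v_top² = gr.
With ω = v/R, the kinetic energy at speed v is ½(1+k)Mv² = (7/10)Mv².
Energy conservation from release (height h) to the top (height 2r): Mgh = Mg(2r) + (7/10)M·gr.
Thus h_min = 2r + (1+k)r/2 = r(2 + 1.4/2) = 1.23 × 2.7 ≈ 3.32 m.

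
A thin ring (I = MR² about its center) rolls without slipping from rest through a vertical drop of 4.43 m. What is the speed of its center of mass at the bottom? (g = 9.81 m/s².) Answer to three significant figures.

v ≈ 6.59 m/s

The moment of inertia is MR², giving k ≡ I/(MR²) = 1.
Since it rolls without slipping, ω = v/R and KE = ½Mv² + ½Iω² = ½(1+k)Mv² = Mv².
Setting Mgh = Mv² gives v = √(2gh/(1+k)) = √(2·9.81·4.43/2) ≈ 6.59 m/s.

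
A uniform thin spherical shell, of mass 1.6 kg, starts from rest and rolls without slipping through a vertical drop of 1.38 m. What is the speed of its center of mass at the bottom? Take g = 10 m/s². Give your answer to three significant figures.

v ≈ 4.07 m/s

Here I = (2/3)MR², so the shape factor k = I/(MR²) = 2/3.
Pure rolling means v = ωR; then KE = ½Mv² + ½I(v/R)² = ½(1+k)Mv² = (5/6)Mv².
Energy conservation: Mgh = (5/6)Mv², so v = √(2gh/(1+k)) = √(2 × 10 × 1.38 / 1.667) ≈ 4.07 m/s.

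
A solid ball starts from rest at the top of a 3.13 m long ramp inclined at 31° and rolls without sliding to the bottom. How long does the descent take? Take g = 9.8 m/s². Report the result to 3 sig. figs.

t ≈ 1.32 s

Here I = (2/5)MR², so the shape factor k = I/(MR²) = 0.4.
Along the incline Mg sinθ − f = Ma, and torque about the center fR = Iα = kMR²(a/R) gives f = kMa.
Hence a = g sinθ/(1+k) = 9.8×sin31°/1.4 = 3.605 m/s².
With constant a from rest, t = √(2L/a) = √(2·3.13/3.605) ≈ 1.32 s.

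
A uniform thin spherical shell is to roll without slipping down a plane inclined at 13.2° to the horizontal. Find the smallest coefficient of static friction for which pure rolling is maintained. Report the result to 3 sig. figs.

With I = (2/3)MR², the ratio k = I/(MR²) is 2/3.
Newton's second law down the slope: Mg sinθ − f = Ma. The torque equation fR = Iα (with α = a/R) gives f = kMa.
These give a = g sinθ/(1+k) and the required friction f = kMg sinθ/(1+k).
With N = Mg cosθ, the no-slip condition f ≤ μN gives μ_min = f/N = k tanθ/(1+k).
μ_min = (2/3) × tan13.2° / 1.667 ≈ 0.0938.

μ_min ≈ 0.0938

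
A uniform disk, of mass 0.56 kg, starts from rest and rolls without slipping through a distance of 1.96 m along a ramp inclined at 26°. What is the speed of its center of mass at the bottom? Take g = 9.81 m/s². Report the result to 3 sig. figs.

The moment of inertia is (1/2)MR², giving k ≡ I/(MR²) = 0.5.
Rolling without slipping gives ω = v/R, so the total kinetic energy is ½Mv² + ½Iω² = ½(1+k)Mv² = (3/4)Mv².
The vertical drop is h = L sinθ = 1.96 × sin26° = 0.8592 m.
Setting Mgh = (3/4)Mv² gives v = √(2gh/(1+k)) = √(2·9.81·0.8592/1.5) ≈ 3.35 m/s.

v ≈ 3.35 m/s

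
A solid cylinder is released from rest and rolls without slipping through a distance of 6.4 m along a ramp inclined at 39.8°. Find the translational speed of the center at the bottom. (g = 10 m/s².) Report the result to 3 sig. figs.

v ≈ 7.39 m/s

With I = (1/2)MR², the ratio k = I/(MR²) is 0.5.
The rolling condition ω = v/R makes the rotational term ½I(v/R)² = ½kMv², so KE_total = ½(1+k)Mv² = (3/4)Mv².
The vertical drop is h = L sinθ = 6.4 × sin39.8° = 4.097 m.
Setting Mgh = (3/4)Mv² gives v = √(2gh/(1+k)) = √(2·10·4.097/1.5) ≈ 7.39 m/s.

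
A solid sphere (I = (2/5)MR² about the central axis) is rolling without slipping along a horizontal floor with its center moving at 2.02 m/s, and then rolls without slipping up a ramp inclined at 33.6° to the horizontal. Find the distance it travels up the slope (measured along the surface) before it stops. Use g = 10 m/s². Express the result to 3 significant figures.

d ≈ 0.516 m

Here I = (2/5)MR², so the shape factor k = I/(MR²) = 0.4.
Pure rolling means v = ωR; then KE = ½Mv² + ½I(v/R)² = ½(1+k)Mv² = (7/10)Mv².
Setting this equal to Mgh gives the vertical rise h = (1+k)v₀²/(2g) = 1.4×2.02²/(2×10) = 0.2856 m.
The distance along the slope is d = h/sinθ = 0.2856/sin33.6° ≈ 0.516 m.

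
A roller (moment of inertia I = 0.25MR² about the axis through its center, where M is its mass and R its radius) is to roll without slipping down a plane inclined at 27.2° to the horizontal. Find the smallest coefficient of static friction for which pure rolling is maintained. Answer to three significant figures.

μ_min ≈ 0.103

Here I = 0.25MR², so the shape factor k = I/(MR²) = 0.25.
Translational: Mg sinθ − f = Ma. Rotational about the CM: fR = Iα = kMRa, so f = kMa.
These give a = g sinθ/(1+k) and the required friction f = kMg sinθ/(1+k).
With N = Mg cosθ, the no-slip condition f ≤ μN gives μ_min = f/N = k tanθ/(1+k).
μ_min = 0.25 × tan27.2° / 1.25 ≈ 0.103.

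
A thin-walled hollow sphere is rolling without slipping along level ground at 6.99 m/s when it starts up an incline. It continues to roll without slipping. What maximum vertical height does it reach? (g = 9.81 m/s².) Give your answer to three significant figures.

h ≈ 4.15 m

Here I = (2/3)MR², so the shape factor k = I/(MR²) = 2/3.
Pure rolling means v = ωR; then KE = ½Mv² + ½I(v/R)² = ½(1+k)Mv² = (5/6)Mv².
All of this converts to potential energy at the highest point: (5/6)Mv₀² = Mgh.
Thus h = (1+k)v₀²/(2g) = 1.667 × 6.99² / (2 × 9.81) ≈ 4.15 m.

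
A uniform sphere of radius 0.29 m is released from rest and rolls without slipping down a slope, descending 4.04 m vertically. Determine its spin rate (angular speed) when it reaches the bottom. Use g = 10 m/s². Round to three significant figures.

Here I = (2/5)MR², so the shape factor k = I/(MR²) = 0.4.
Pure rolling means v = ωR; then KE = ½Mv² + ½I(v/R)² = ½(1+k)Mv² = (7/10)Mv².
Energy conservation Mgh = ½(1+k)Mv² gives v = √(2gh/(1+k)) = √(2 × 10 × 4.04 / 1.4) = 7.597 m/s.
Then ω = v/R = 7.597 / 0.29 ≈ 26.2 rad/s.

ω ≈ 26.2 rad/s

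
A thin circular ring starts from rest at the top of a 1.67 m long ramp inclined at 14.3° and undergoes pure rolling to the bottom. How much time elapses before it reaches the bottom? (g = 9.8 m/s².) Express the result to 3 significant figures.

For this body I = MR², i.e. k = I/(MR²) = 1.
Newton's second law down the slope: Mg sinθ − f = Ma. The torque equation fR = Iα (with α = a/R) gives f = kMa.
Hence a = g sinθ/(1+k) = 9.8×sin14.3°/2 = 1.21 m/s².
With constant a from rest, t = √(2L/a) = √(2·1.67/1.21) ≈ 1.66 s.

t ≈ 1.66 s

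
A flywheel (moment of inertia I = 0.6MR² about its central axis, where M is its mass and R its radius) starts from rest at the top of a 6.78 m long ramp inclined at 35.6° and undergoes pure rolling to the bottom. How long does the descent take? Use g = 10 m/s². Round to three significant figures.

t ≈ 1.93 s

With I = 0.6MR², the ratio k = I/(MR²) is 0.6.
Translational: Mg sinθ − f = Ma. Rotational about the CM: fR = Iα = kMRa, so f = kMa.
Hence a = g sinθ/(1+k) = 10×sin35.6°/1.6 = 3.638 m/s².
Starting from rest, L = ½at², so t = √(2L/a) = √(2×6.78/3.638) ≈ 1.93 s.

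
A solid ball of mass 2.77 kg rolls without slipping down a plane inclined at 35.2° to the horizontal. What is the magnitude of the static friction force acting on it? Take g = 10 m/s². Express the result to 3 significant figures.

For this body I = (2/5)MR², i.e. k = I/(MR²) = 0.4.
Translational: Mg sinθ − f = Ma. Rotational about the CM: fR = Iα = kMRa, so f = kMa.
Combining, a = g sinθ/(1+k) and f = kMa = kMg sinθ/(1+k).
f = 0.4 × 2.77 × 10 × sin35.2° / 1.4 ≈ 4.56 N.

f ≈ 4.56 N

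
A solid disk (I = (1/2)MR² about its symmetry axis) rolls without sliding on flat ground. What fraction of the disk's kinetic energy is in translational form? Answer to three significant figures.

fraction ≈ 0.667

With I = (1/2)MR², the ratio k = I/(MR²) is 0.5.
Since ω = v/R, the translational part is ½Mv² and the rotational part is ½I(v/R)² = ½kMv²; the total is ½(1+k)Mv².
The translational fraction is therefore 1/(1+k) = 1/1.5 ≈ 0.667.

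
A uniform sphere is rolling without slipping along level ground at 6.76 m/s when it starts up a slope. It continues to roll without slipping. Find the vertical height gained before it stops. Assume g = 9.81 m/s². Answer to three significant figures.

h ≈ 3.26 m

For this body I = (2/5)MR², i.e. k = I/(MR²) = 0.4.
Rolling without slipping gives ω = v/R, so the total kinetic energy is ½Mv² + ½Iω² = ½(1+k)Mv² = (7/10)Mv².
At the top the kinetic energy is zero, so (7/10)Mv₀² = Mgh.
Thus h = (1+k)v₀²/(2g) = 1.4 × 6.76² / (2 × 9.81) ≈ 3.26 m.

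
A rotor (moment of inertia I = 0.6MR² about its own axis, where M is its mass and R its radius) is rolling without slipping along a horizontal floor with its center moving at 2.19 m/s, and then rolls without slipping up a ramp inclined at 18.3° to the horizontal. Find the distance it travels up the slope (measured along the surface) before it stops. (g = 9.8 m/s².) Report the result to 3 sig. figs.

With I = 0.6MR², the ratio k = I/(MR²) is 0.6.
The rolling condition ω = v/R makes the rotational term ½I(v/R)² = ½kMv², so KE_total = ½(1+k)Mv² = (4/5)Mv².
Setting this equal to Mgh gives the vertical rise h = (1+k)v₀²/(2g) = 1.6×2.19²/(2×9.8) = 0.3915 m.
Along the incline, d = h/sinθ = 0.3915/sin18.3° ≈ 1.25 m.

d ≈ 1.25 m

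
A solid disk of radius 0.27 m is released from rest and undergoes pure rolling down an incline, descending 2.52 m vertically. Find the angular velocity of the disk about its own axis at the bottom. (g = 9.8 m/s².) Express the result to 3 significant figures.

With I = (1/2)MR², the ratio k = I/(MR²) is 0.5.
The rolling condition ω = v/R makes the rotational term ½I(v/R)² = ½kMv², so KE_total = ½(1+k)Mv² = (3/4)Mv².
Energy conservation Mgh = ½(1+k)Mv² gives v = √(2gh/(1+k)) = √(2 × 9.8 × 2.52 / 1.5) = 5.738 m/s.
The angular speed follows from ω = v/R = 5.738/0.27 ≈ 21.3 rad/s.

ω ≈ 21.3 rad/s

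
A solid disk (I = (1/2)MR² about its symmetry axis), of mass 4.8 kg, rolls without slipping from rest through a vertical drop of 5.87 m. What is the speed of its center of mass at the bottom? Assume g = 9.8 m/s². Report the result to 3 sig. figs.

v ≈ 8.76 m/s

The moment of inertia is (1/2)MR², giving k ≡ I/(MR²) = 0.5.
The rolling condition ω = v/R makes the rotational term ½I(v/R)² = ½kMv², so KE_total = ½(1+k)Mv² = (3/4)Mv².
Energy conservation: Mgh = (3/4)Mv², so v = √(2gh/(1+k)) = √(2 × 9.8 × 5.87 / 1.5) ≈ 8.76 m/s.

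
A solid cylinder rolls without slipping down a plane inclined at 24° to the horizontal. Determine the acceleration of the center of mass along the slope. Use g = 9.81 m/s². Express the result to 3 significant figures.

a ≈ 2.66 m/s²

For this body I = (1/2)MR², i.e. k = I/(MR²) = 0.5.
Newton's second law down the slope: Mg sinθ − f = Ma. The torque equation fR = Iα (with α = a/R) gives f = kMa.
Eliminating f: Mg sinθ = (1+k)Ma, so a = g sinθ/(1+k) = 9.81 × sin24° / 1.5 ≈ 2.66 m/s².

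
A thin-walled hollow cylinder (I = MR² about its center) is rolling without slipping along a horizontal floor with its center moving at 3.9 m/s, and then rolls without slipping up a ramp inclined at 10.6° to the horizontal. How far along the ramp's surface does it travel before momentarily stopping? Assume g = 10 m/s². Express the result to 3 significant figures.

For this body I = MR², i.e. k = I/(MR²) = 1.
Rolling without slipping gives ω = v/R, so the total kinetic energy is ½Mv² + ½Iω² = ½(1+k)Mv² = Mv².
Setting this equal to Mgh gives the vertical rise h = (1+k)v₀²/(2g) = 2×3.9²/(2×10) = 1.521 m.
The distance along the slope is d = h/sinθ = 1.521/sin10.6° ≈ 8.27 m.

d ≈ 8.27 m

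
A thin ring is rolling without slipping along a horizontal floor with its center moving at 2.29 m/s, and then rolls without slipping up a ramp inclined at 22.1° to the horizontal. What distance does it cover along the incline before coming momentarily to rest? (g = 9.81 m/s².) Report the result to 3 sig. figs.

The moment of inertia is MR², giving k ≡ I/(MR²) = 1.
Pure rolling means v = ωR; then KE = ½Mv² + ½I(v/R)² = ½(1+k)Mv² = Mv².
Setting this equal to Mgh gives the vertical rise h = (1+k)v₀²/(2g) = 2×2.29²/(2×9.81) = 0.5346 m.
The distance along the slope is d = h/sinθ = 0.5346/sin22.1° ≈ 1.42 m.

d ≈ 1.42 m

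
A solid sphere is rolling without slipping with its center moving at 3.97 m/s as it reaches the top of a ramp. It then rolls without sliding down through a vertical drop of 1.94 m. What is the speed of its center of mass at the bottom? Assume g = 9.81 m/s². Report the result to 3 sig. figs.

v ≈ 6.55 m/s

For this body I = (2/5)MR², i.e. k = I/(MR²) = 0.4.
The rolling condition ω = v/R makes the rotational term ½I(v/R)² = ½kMv², so KE_total = ½(1+k)Mv² = (7/10)Mv².
Energy conservation: (7/10)Mv₀² + Mgh = (7/10)Mv², so v² = v₀² + 2gh/(1+k).
v = √(3.97² + 2×9.81×1.94/1.4) = √42.95 ≈ 6.55 m/s.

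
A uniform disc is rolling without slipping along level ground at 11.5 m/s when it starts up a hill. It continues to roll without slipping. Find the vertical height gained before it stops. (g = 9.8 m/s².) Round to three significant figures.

Here I = (1/2)MR², so the shape factor k = I/(MR²) = 0.5.
Rolling without slipping gives ω = v/R, so the total kinetic energy is ½Mv² + ½Iω² = ½(1+k)Mv² = (3/4)Mv².
All of this converts to potential energy at the highest point: (3/4)Mv₀² = Mgh.
Thus h = (1+k)v₀²/(2g) = 1.5 × 11.5² / (2 × 9.8) ≈ 10.1 m.

h ≈ 10.1 m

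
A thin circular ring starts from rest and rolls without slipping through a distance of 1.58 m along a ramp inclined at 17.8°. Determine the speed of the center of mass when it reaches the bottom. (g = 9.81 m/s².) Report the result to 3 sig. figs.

v ≈ 2.18 m/s

With I = MR², the ratio k = I/(MR²) is 1.
Pure rolling means v = ωR; then KE = ½Mv² + ½I(v/R)² = ½(1+k)Mv² = Mv².
The vertical drop is h = L sinθ = 1.58 × sin17.8° = 0.483 m.
Setting Mgh = Mv² gives v = √(2gh/(1+k)) = √(2·9.81·0.483/2) ≈ 2.18 m/s.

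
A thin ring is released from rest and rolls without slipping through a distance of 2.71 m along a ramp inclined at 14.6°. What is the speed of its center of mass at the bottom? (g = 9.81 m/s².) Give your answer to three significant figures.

v ≈ 2.59 m/s

For this body I = MR², i.e. k = I/(MR²) = 1.
Rolling without slipping gives ω = v/R, so the total kinetic energy is ½Mv² + ½Iω² = ½(1+k)Mv² = Mv².
The vertical drop is h = L sinθ = 2.71 × sin14.6° = 0.6831 m.
Energy conservation: Mgh = Mv², so v = √(2gh/(1+k)) = √(2 × 9.81 × 0.6831 / 2) ≈ 2.59 m/s.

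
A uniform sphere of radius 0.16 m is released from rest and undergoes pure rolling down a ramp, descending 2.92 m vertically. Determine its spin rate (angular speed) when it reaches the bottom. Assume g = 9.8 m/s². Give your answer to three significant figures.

ω ≈ 40.0 rad/s

With I = (2/5)MR², the ratio k = I/(MR²) is 0.4.
The rolling condition ω = v/R makes the rotational term ½I(v/R)² = ½kMv², so KE_total = ½(1+k)Mv² = (7/10)Mv².
Energy conservation Mgh = ½(1+k)Mv² gives v = √(2gh/(1+k)) = √(2 × 9.8 × 2.92 / 1.4) = 6.394 m/s.
Then ω = v/R = 6.394 / 0.16 ≈ 40.0 rad/s.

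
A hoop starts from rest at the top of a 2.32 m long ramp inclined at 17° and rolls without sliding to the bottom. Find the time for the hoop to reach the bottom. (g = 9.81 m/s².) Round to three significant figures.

Here I = MR², so the shape factor k = I/(MR²) = 1.
Along the incline Mg sinθ − f = Ma, and torque about the center fR = Iα = kMR²(a/R) gives f = kMa.
Hence a = g sinθ/(1+k) = 9.81×sin17°/2 = 1.434 m/s².
Starting from rest, L = ½at², so t = √(2L/a) = √(2×2.32/1.434) ≈ 1.80 s.

t ≈ 1.80 s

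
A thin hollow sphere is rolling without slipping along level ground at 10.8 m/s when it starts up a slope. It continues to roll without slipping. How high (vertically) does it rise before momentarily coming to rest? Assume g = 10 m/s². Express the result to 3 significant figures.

Here I = (2/3)MR², so the shape factor k = I/(MR²) = 2/3.
The rolling condition ω = v/R makes the rotational term ½I(v/R)² = ½kMv², so KE_total = ½(1+k)Mv² = (5/6)Mv².
All of this converts to potential energy at the highest point: (5/6)Mv₀² = Mgh.
Thus h = (1+k)v₀²/(2g) = 1.667 × 10.8² / (2 × 10) ≈ 9.72 m.

h ≈ 9.72 m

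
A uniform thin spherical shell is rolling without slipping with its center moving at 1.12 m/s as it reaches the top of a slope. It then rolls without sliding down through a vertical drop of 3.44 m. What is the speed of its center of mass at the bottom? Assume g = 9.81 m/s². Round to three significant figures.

v ≈ 6.46 m/s

Here I = (2/3)MR², so the shape factor k = I/(MR²) = 2/3.
The rolling condition ω = v/R makes the rotational term ½I(v/R)² = ½kMv², so KE_total = ½(1+k)Mv² = (5/6)Mv².
Energy conservation: (5/6)Mv₀² + Mgh = (5/6)Mv², so v² = v₀² + 2gh/(1+k).
v = √(1.12² + 2×9.81×3.44/1.667) = √41.75 ≈ 6.46 m/s.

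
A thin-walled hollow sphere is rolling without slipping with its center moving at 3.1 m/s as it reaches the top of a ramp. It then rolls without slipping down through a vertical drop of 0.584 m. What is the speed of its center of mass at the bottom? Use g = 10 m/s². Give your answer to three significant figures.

v ≈ 4.08 m/s

With I = (2/3)MR², the ratio k = I/(MR²) is 2/3.
The rolling condition ω = v/R makes the rotational term ½I(v/R)² = ½kMv², so KE_total = ½(1+k)Mv² = (5/6)Mv².
Energy conservation: (5/6)Mv₀² + Mgh = (5/6)Mv², so v² = v₀² + 2gh/(1+k).
v = √(3.1² + 2×10×0.584/1.667) = √16.62 ≈ 4.08 m/s.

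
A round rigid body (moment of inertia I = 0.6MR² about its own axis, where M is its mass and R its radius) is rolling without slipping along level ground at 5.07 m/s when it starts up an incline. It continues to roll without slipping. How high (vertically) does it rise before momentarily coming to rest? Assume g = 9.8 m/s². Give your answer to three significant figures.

With I = 0.6MR², the ratio k = I/(MR²) is 0.6.
The rolling condition ω = v/R makes the rotational term ½I(v/R)² = ½kMv², so KE_total = ½(1+k)Mv² = (4/5)Mv².
At the top the kinetic energy is zero, so (4/5)Mv₀² = Mgh.
Thus h = (1+k)v₀²/(2g) = 1.6 × 5.07² / (2 × 9.8) ≈ 2.10 m.

h ≈ 2.10 m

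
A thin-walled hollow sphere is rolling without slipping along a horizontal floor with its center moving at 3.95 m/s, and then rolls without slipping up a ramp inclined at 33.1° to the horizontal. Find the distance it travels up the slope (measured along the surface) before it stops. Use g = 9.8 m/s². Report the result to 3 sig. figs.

d ≈ 2.43 m

Here I = (2/3)MR², so the shape factor k = I/(MR²) = 2/3.
Since it rolls without slipping, ω = v/R and KE = ½Mv² + ½Iω² = ½(1+k)Mv² = (5/6)Mv².
Setting this equal to Mgh gives the vertical rise h = (1+k)v₀²/(2g) = 1.667×3.95²/(2×9.8) = 1.327 m.
Along the incline, d = h/sinθ = 1.327/sin33.1° ≈ 2.43 m.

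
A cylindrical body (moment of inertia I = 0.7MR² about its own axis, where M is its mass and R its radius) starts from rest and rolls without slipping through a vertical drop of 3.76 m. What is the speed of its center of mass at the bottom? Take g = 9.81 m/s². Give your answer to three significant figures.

v ≈ 6.59 m/s

With I = 0.7MR², the ratio k = I/(MR²) is 0.7.
Rolling without slipping gives ω = v/R, so the total kinetic energy is ½Mv² + ½Iω² = ½(1+k)Mv² = (17/20)Mv².
Setting Mgh = (17/20)Mv² gives v = √(2gh/(1+k)) = √(2·9.81·3.76/1.7) ≈ 6.59 m/s.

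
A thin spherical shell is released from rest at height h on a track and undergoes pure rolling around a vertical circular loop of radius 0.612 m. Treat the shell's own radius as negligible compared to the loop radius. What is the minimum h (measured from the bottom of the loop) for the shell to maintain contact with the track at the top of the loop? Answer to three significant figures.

h_min ≈ 1.73 m

The moment of inertia is (2/3)MR², giving k ≡ I/(MR²) = 2/3.
At the top of the loop, the minimum-contact condition is Mg = Mv_top²/r, so v_top² = gr.
With ω = v/R, the kinetic energy at speed v is ½(1+k)Mv² = (5/6)Mv².
Energy conservation from release (height h) to the top (height 2r): Mgh = Mg(2r) + (5/6)M·gr.
Thus h_min = 2r + (1+k)r/2 = r(2 + 1.667/2) = 0.612 × 2.833 ≈ 1.73 m.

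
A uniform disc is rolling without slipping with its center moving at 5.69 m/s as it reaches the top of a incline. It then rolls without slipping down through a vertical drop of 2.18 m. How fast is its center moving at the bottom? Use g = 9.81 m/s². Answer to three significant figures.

The moment of inertia is (1/2)MR², giving k ≡ I/(MR²) = 0.5.
Since it rolls without slipping, ω = v/R and KE = ½Mv² + ½Iω² = ½(1+k)Mv² = (3/4)Mv².
Energy conservation: (3/4)Mv₀² + Mgh = (3/4)Mv², so v² = v₀² + 2gh/(1+k).
v = √(5.69² + 2×9.81×2.18/1.5) = √60.89 ≈ 7.80 m/s.

v ≈ 7.80 m/s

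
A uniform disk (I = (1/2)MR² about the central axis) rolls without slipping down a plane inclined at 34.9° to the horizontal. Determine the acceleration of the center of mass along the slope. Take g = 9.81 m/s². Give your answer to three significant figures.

a ≈ 3.74 m/s²

For this body I = (1/2)MR², i.e. k = I/(MR²) = 0.5.
Translational: Mg sinθ − f = Ma. Rotational about the CM: fR = Iα = kMRa, so f = kMa.
Eliminating f: Mg sinθ = (1+k)Ma, so a = g sinθ/(1+k) = 9.81 × sin34.9° / 1.5 ≈ 3.74 m/s².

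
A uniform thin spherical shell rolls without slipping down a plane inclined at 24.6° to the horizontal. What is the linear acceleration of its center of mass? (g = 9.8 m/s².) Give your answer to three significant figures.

a ≈ 2.45 m/s²

Here I = (2/3)MR², so the shape factor k = I/(MR²) = 2/3.
Translational: Mg sinθ − f = Ma. Rotational about the CM: fR = Iα = kMRa, so f = kMa.
Eliminating f: Mg sinθ = (1+k)Ma, so a = g sinθ/(1+k) = 9.8 × sin24.6° / 1.667 ≈ 2.45 m/s².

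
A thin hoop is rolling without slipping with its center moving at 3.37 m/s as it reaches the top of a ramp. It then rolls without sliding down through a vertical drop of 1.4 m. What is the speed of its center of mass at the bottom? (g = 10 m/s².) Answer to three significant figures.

v ≈ 5.04 m/s

The moment of inertia is MR², giving k ≡ I/(MR²) = 1.
The rolling condition ω = v/R makes the rotational term ½I(v/R)² = ½kMv², so KE_total = ½(1+k)Mv² = Mv².
Conserving energy between top and bottom: Mv² = Mv₀² + Mgh, hence v² = v₀² + 2gh/(1+k).
v = √(3.37² + 2×10×1.4/2) = √25.36 ≈ 5.04 m/s.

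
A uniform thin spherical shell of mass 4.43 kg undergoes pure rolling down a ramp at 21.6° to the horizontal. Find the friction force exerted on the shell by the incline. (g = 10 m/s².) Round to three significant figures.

f ≈ 6.52 N

Here I = (2/3)MR², so the shape factor k = I/(MR²) = 2/3.
Newton's second law down the slope: Mg sinθ − f = Ma. The torque equation fR = Iα (with α = a/R) gives f = kMa.
Combining, a = g sinθ/(1+k) and f = kMa = kMg sinθ/(1+k).
f = (2/3) × 4.43 × 10 × sin21.6° / 1.667 ≈ 6.52 N.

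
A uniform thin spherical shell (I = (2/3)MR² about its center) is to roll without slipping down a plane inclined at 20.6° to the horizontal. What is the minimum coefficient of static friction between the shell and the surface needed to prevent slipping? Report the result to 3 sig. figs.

Here I = (2/3)MR², so the shape factor k = I/(MR²) = 2/3.
Newton's second law down the slope: Mg sinθ − f = Ma. The torque equation fR = Iα (with α = a/R) gives f = kMa.
These give a = g sinθ/(1+k) and the required friction f = kMg sinθ/(1+k).
The normal force is N = Mg cosθ, so μ_min = f/N = k tanθ/(1+k).
μ_min = (2/3) × tan20.6° / 1.667 ≈ 0.150.

μ_min ≈ 0.150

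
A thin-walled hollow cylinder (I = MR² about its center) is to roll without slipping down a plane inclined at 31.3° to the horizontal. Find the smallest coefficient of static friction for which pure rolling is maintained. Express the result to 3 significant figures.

μ_min ≈ 0.304

Here I = MR², so the shape factor k = I/(MR²) = 1.
Newton's second law down the slope: Mg sinθ − f = Ma. The torque equation fR = Iα (with α = a/R) gives f = kMa.
These give a = g sinθ/(1+k) and the required friction f = kMg sinθ/(1+k).
The normal force is N = Mg cosθ, so μ_min = f/N = k tanθ/(1+k).
μ_min = 1 × tan31.3° / 2 ≈ 0.304.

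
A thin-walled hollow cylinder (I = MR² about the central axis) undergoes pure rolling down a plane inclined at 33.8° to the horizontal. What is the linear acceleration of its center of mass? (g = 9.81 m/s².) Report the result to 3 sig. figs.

a ≈ 2.73 m/s²

Here I = MR², so the shape factor k = I/(MR²) = 1.
Newton's second law down the slope: Mg sinθ − f = Ma. The torque equation fR = Iα (with α = a/R) gives f = kMa.
Eliminating f: Mg sinθ = (1+k)Ma, so a = g sinθ/(1+k) = 9.81 × sin33.8° / 2 ≈ 2.73 m/s².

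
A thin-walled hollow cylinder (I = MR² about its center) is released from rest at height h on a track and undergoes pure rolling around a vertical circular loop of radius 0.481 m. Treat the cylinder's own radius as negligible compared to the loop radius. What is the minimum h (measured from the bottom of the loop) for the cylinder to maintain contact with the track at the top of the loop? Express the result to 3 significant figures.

h_min ≈ 1.44 m

For this body I = MR², i.e. k = I/(MR²) = 1.
At the top, contact is just lost when gravity alone supplies the centripetal force: Mg = Mv_top²/r, i.e. v_top² = gr.
With ω = v/R, the kinetic energy at speed v is ½(1+k)Mv² = Mv².
Energy conservation from release (height h) to the top (height 2r): Mgh = Mg(2r) + M·gr.
Thus h_min = 2r + (1+k)r/2 = r(2 + 2/2) = 0.481 × 3 ≈ 1.44 m.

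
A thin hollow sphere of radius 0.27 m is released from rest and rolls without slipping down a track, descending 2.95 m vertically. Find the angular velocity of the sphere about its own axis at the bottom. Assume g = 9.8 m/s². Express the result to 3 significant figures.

ω ≈ 21.8 rad/s

Here I = (2/3)MR², so the shape factor k = I/(MR²) = 2/3.
Since it rolls without slipping, ω = v/R and KE = ½Mv² + ½Iω² = ½(1+k)Mv² = (5/6)Mv².
Energy conservation Mgh = ½(1+k)Mv² gives v = √(2gh/(1+k)) = √(2 × 9.8 × 2.95 / 1.667) = 5.89 m/s.
The angular speed follows from ω = v/R = 5.89/0.27 ≈ 21.8 rad/s.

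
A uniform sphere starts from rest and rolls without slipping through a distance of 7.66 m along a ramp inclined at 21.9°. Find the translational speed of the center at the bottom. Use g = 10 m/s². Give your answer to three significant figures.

v ≈ 6.39 m/s

Here I = (2/5)MR², so the shape factor k = I/(MR²) = 0.4.
Since it rolls without slipping, ω = v/R and KE = ½Mv² + ½Iω² = ½(1+k)Mv² = (7/10)Mv².
The vertical drop is h = L sinθ = 7.66 × sin21.9° = 2.857 m.
Energy conservation: Mgh = (7/10)Mv², so v = √(2gh/(1+k)) = √(2 × 10 × 2.857 / 1.4) ≈ 6.39 m/s.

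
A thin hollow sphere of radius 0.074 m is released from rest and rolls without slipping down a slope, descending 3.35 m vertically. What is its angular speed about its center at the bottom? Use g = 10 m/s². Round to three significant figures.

ω ≈ 85.7 rad/s

With I = (2/3)MR², the ratio k = I/(MR²) is 2/3.
Since it rolls without slipping, ω = v/R and KE = ½Mv² + ½Iω² = ½(1+k)Mv² = (5/6)Mv².
Energy conservation Mgh = ½(1+k)Mv² gives v = √(2gh/(1+k)) = √(2 × 10 × 3.35 / 1.667) = 6.34 m/s.
The angular speed follows from ω = v/R = 6.34/0.074 ≈ 85.7 rad/s.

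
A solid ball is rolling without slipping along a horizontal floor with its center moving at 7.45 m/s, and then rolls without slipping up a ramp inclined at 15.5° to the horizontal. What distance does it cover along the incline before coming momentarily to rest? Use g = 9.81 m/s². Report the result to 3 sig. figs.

d ≈ 14.8 m

For this body I = (2/5)MR², i.e. k = I/(MR²) = 0.4.
Pure rolling means v = ωR; then KE = ½Mv² + ½I(v/R)² = ½(1+k)Mv² = (7/10)Mv².
Setting this equal to Mgh gives the vertical rise h = (1+k)v₀²/(2g) = 1.4×7.45²/(2×9.81) = 3.96 m.
The distance along the slope is d = h/sinθ = 3.96/sin15.5° ≈ 14.8 m.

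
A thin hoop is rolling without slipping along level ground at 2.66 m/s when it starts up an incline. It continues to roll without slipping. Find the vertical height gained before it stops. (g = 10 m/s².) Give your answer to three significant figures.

With I = MR², the ratio k = I/(MR²) is 1.
Pure rolling means v = ωR; then KE = ½Mv² + ½I(v/R)² = ½(1+k)Mv² = Mv².
All of this converts to potential energy at the highest point: Mv₀² = Mgh.
Thus h = (1+k)v₀²/(2g) = 2 × 2.66² / (2 × 10) ≈ 0.708 m.

h ≈ 0.708 m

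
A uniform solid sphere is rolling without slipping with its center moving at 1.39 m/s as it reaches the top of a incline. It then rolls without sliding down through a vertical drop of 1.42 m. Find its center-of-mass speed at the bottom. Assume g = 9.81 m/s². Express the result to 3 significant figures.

With I = (2/5)MR², the ratio k = I/(MR²) is 0.4.
Since it rolls without slipping, ω = v/R and KE = ½Mv² + ½Iω² = ½(1+k)Mv² = (7/10)Mv².
Conserving energy between top and bottom: (7/10)Mv² = (7/10)Mv₀² + Mgh, hence v² = v₀² + 2gh/(1+k).
v = √(1.39² + 2×9.81×1.42/1.4) = √21.83 ≈ 4.67 m/s.

v ≈ 4.67 m/s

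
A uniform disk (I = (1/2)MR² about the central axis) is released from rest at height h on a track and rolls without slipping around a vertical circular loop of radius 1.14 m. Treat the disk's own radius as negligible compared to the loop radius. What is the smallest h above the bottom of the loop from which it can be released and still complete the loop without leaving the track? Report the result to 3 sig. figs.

h_min ≈ 3.14 m

For this body I = (1/2)MR², i.e. k = I/(MR²) = 0.5.
At the top of the loop, the minimum-contact condition is Mg = Mv_top²/r, so v_top² = gr.
With ω = v/R, the kinetic energy at speed v is ½(1+k)Mv² = (3/4)Mv².
Energy conservation from release (height h) to the top (height 2r): Mgh = Mg(2r) + (3/4)M·gr.
Thus h_min = 2r + (1+k)r/2 = r(2 + 1.5/2) = 1.14 × 2.75 ≈ 3.14 m.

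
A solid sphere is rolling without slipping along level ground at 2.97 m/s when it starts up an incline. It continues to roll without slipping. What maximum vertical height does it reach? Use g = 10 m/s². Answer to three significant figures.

h ≈ 0.617 m

For this body I = (2/5)MR², i.e. k = I/(MR²) = 0.4.
Since it rolls without slipping, ω = v/R and KE = ½Mv² + ½Iω² = ½(1+k)Mv² = (7/10)Mv².
At the top the kinetic energy is zero, so (7/10)Mv₀² = Mgh.
Thus h = (1+k)v₀²/(2g) = 1.4 × 2.97² / (2 × 10) ≈ 0.617 m.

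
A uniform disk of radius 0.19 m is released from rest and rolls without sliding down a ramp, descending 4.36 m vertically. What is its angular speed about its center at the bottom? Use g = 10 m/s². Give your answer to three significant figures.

With I = (1/2)MR², the ratio k = I/(MR²) is 0.5.
Since it rolls without slipping, ω = v/R and KE = ½Mv² + ½Iω² = ½(1+k)Mv² = (3/4)Mv².
Energy conservation Mgh = ½(1+k)Mv² gives v = √(2gh/(1+k)) = √(2 × 10 × 4.36 / 1.5) = 7.625 m/s.
Then ω = v/R = 7.625 / 0.19 ≈ 40.1 rad/s.

ω ≈ 40.1 rad/s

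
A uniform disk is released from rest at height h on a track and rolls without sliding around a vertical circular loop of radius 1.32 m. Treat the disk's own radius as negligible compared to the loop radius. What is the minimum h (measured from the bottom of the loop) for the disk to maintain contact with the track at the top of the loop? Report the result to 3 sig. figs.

The moment of inertia is (1/2)MR², giving k ≡ I/(MR²) = 0.5.
At the top, contact is just lost when gravity alone supplies the centripetal force: Mg = Mv_top²/r, i.e. v_top² = gr.
With ω = v/R, the kinetic energy at speed v is ½(1+k)Mv² = (3/4)Mv².
Energy conservation from release (height h) to the top (height 2r): Mgh = Mg(2r) + (3/4)M·gr.
Thus h_min = 2r + (1+k)r/2 = r(2 + 1.5/2) = 1.32 × 2.75 ≈ 3.63 m.

h_min ≈ 3.63 m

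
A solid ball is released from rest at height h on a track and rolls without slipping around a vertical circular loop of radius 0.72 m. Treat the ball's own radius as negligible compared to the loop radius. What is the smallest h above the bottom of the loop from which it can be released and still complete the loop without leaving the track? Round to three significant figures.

h_min ≈ 1.94 m

The moment of inertia is (2/5)MR², giving k ≡ I/(MR²) = 0.4.
At the top of the loop, the minimum-contact condition is Mg = Mv_top²/r, so v_top² = gr.
With ω = v/R, the kinetic energy at speed v is ½(1+k)Mv² = (7/10)Mv².
Energy conservation from release (height h) to the top (height 2r): Mgh = Mg(2r) + (7/10)M·gr.
Thus h_min = 2r + (1+k)r/2 = r(2 + 1.4/2) = 0.72 × 2.7 ≈ 1.94 m.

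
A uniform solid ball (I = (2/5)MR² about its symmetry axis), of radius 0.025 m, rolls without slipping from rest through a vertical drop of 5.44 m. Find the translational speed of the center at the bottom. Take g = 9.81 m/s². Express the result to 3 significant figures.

v ≈ 8.73 m/s

With I = (2/5)MR², the ratio k = I/(MR²) is 0.4.
Pure rolling means v = ωR; then KE = ½Mv² + ½I(v/R)² = ½(1+k)Mv² = (7/10)Mv².
Setting Mgh = (7/10)Mv² gives v = √(2gh/(1+k)) = √(2·9.81·5.44/1.4) ≈ 8.73 m/s.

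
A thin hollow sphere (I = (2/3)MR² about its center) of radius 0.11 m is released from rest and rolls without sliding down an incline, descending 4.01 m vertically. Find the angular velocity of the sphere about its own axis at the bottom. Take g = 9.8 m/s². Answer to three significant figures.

With I = (2/3)MR², the ratio k = I/(MR²) is 2/3.
Pure rolling means v = ωR; then KE = ½Mv² + ½I(v/R)² = ½(1+k)Mv² = (5/6)Mv².
Energy conservation Mgh = ½(1+k)Mv² gives v = √(2gh/(1+k)) = √(2 × 9.8 × 4.01 / 1.667) = 6.867 m/s.
The angular speed follows from ω = v/R = 6.867/0.11 ≈ 62.4 rad/s.

ω ≈ 62.4 rad/s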